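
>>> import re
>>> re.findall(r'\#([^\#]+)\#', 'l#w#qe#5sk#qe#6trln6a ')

['w', '5sk']

`findall` collects group 1 from each match (2 total).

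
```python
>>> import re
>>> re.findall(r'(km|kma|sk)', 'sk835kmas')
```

['sk', 'km']

The regex engine tests alternatives in the order written; an earlier branch that matches wins even if a later one would match more.
With a single group, `findall` returns only what that group captured — 2 items.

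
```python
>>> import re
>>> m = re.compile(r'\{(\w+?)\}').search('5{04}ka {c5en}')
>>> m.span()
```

(1, 5)

Unlike `match`, `search` isn't anchored — it looks for the pattern anywhere in the string.
The match spans [1:5] → '{04}'.
Captured: group 1 = '04'.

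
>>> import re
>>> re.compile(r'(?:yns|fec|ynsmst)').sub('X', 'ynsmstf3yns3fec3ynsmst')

Branches in `(...|...)` are attempted left-to-right; the first branch that allows the whole pattern to succeed is taken.
Matches: at [0:3] → 'yns'; at [8:11] → 'yns'; at [12:15] → 'fec'; at [16:19] → 'yns'.
Each match is replaced by 'X'.

'Xmstf3X3X3Xmst'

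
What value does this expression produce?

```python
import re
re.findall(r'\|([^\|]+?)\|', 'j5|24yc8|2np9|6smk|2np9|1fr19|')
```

['24yc8', '6smk', '1fr19']

`findall` collects group 1 from each match (3 total).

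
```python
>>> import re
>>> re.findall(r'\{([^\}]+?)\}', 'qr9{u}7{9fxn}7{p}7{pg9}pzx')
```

['u', '9fxn', 'p', 'pg9']

With a single group, `findall` returns only what that group captured — 4 items.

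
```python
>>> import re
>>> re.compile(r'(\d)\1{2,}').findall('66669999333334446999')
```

['6', '9', '3', '4', '9']

`\1` is not a pattern — it's the concrete string captured by group 1, re-applied verbatim.
Scanning left to right: at [0:4] match '6666', group 1 = '6'; at [4:8] match '9999', group 1 = '9'; at [8:13] match '33333', group 1 = '3'; at [13:16] match '444', group 1 = '4'; at [17:20] match '999', group 1 = '9'.
With a single group, `findall` returns only what that group captured — 5 items.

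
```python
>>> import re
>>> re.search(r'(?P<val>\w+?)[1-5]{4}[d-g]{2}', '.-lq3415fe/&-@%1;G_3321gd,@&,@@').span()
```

(2, 10)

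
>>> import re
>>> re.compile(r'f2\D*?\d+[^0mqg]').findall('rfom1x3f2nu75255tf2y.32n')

['f2nu75255t', 'f2y.32n']

`findall` yields the raw match text (2 of them) because the pattern has no groups.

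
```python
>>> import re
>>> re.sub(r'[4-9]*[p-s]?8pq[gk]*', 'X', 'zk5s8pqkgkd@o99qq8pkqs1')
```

'zkXd@o99qq8pkqs1'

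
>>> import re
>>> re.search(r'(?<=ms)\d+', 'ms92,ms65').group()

The positive lookaround only admits positions where the adjacent text matches; those characters stay outside the span.
The match spans [2:4] → '92'.

'92'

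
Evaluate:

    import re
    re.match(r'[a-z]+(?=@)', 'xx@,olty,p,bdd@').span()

(0, 2)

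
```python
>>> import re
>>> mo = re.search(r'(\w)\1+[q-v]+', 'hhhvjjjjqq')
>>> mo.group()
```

'hhhv'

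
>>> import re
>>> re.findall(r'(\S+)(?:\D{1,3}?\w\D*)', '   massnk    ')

Pattern: one or more of a non-whitespace character (captured); then 1 to 3 of a non-digit (lazy), then a word character, then zero or more of a non-digit (non-capturing group).
Matches: at [3:13] match 'massnk    ', group 1 = 'mass'.
One capturing group, so `findall` returns just the captured substring from the one match — 1 in all.

['mass']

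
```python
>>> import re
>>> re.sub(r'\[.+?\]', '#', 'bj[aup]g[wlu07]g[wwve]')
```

Matches: at [2:7] → '[aup]'; at [8:15] → '[wlu07]'; at [16:22] → '[wwve]'.
Each match is replaced by '#'.

'bj#g#g#'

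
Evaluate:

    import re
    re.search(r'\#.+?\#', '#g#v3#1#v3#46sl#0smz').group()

'#g#'

The match spans [0:3] → '#g#'.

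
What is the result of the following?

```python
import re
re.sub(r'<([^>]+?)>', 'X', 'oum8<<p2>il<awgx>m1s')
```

Matches: at [4:9] → '<<p2>'; at [11:17] → '<awgx>'.
`sub` substitutes 'X' at each match site.

'oum8XilXm1s'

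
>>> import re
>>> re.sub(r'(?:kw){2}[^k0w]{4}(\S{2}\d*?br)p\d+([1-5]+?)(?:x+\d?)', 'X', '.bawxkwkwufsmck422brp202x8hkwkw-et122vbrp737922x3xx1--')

The pattern matches the literal 'kw' repeated 2 times, then exactly 4 of any character except [k0w]; then exactly 2 of a non-whitespace character, then zero or more of a digit (lazy), then the literal 'br' (captured); then the literal 'p', then one or more of a digit; then one or more of a character in [1-5] (lazy) (captured); then one or more of a literal 'x', then optionally a digit (non-capturing group).
Matches: at [5:26] → 'kwkwufsmck422brp202x8'.
Each match is replaced by 'X'.

'.bawxXhkwkw-et122vbrp737922x3xx1--'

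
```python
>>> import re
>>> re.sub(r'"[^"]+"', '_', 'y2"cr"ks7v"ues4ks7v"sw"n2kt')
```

Matches: at [2:6] → '"cr"'; at [10:20] → '"ues4ks7v"'.
Each match is replaced by '_'.

'y2_ks7v_sw"n2kt'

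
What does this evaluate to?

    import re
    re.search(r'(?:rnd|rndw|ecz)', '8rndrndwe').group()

'rnd'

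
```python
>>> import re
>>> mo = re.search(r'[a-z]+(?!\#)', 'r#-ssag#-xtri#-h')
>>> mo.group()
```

A negative assertion filters positions out without eating any characters.
`re.search` tries every starting position until one works.
The match spans [3:6] → 'ssa'.

'ssa'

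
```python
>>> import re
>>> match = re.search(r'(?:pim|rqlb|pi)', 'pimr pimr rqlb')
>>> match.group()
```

'pim'

The regex engine tests alternatives in the order written; an earlier branch that matches wins even if a later one would match more.
The match spans [0:3] → 'pim'.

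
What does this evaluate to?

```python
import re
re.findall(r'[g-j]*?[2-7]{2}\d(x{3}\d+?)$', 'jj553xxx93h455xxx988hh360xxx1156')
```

With a single group, `findall` returns only what that group captured — 1 item.

['xxx1156']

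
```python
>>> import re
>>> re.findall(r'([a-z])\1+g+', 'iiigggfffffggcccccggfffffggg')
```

After group 1 captures some text, `\1` only succeeds where that same text appears again.
With a single group, `findall` returns only what that group captured — 4 items.

['i', 'f', 'c', 'f']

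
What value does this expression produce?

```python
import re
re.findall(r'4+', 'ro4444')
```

Pattern: one or more of a literal '4'.
`findall` yields the raw match text (1 of them) because the pattern has no groups.

['4444']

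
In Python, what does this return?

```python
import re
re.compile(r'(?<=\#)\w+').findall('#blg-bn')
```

The lookaround is zero-width — it requires the adjacent text to match without consuming it, so the asserted text isn't part of the match.
Scanning left to right: at [1:4] → 'blg'.
`findall` yields the raw match text (1 of them) because the pattern has no groups.

['blg']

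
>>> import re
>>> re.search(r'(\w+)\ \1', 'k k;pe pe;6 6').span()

(0, 3)

`\1` has to match the exact text group 1 already captured.
`search` walks the string left to right and returns the first match it finds.
The match spans [0:3] → 'k k'.
Captured: group 1 = 'k'.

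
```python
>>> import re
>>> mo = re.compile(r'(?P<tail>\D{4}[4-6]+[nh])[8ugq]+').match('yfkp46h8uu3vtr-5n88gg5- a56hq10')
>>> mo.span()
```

Pattern: exactly 4 of a non-digit, then one or more of a character in [4-6], then one of [nh] (captured as 'tail'); then one or more of one of [8ugq].
`re.match` only tries the pattern at the start of the string.
The match spans [0:10] → 'yfkp46h8uu'.
Captured: group 1 = 'yfkp46h'.

(0, 10)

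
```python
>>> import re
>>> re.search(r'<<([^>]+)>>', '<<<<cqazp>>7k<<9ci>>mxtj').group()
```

'<<<<cqazp>>'

The match spans [0:11] → '<<<<cqazp>>'.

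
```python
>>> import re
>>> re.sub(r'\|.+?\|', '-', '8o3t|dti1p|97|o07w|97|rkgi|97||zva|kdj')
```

Lazy quantifiers expand one character at a time until the remainder of the pattern can match.
Every occurrence is swapped for '-'.

'8o3t-97-97-97-kdj'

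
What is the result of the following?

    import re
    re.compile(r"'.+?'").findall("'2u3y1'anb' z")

["'2u3y1'"]

With the lazy modifier that quantifier settles for the fewest repetitions that let the rest of the pattern succeed (the atoms after it are unaffected and can still be greedy).
Since nothing is captured, `findall` lists the 1 matched substring directly.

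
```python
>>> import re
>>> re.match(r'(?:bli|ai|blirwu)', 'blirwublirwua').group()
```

'bli'

The regex engine tests alternatives in the order written; an earlier branch that matches wins even if a later one would match more.
With `match`, the pattern is implicitly anchored at the beginning.
The match spans [0:3] → 'bli'.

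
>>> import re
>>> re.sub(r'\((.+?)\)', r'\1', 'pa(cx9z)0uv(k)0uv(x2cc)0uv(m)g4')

'pacx9z0uvk0uvx2cc0uvmg4'

A non-greedy quantifier consumes as few characters as it can — just enough that the remainder of the pattern still matches from where it stops; whatever follows it matches normally.
Matches: at [2:8] → '(cx9z)'; at [11:14] → '(k)'; at [17:23] → '(x2cc)'; at [26:29] → '(m)'.
`\1` in the replacement pulls in group 1's text for each match.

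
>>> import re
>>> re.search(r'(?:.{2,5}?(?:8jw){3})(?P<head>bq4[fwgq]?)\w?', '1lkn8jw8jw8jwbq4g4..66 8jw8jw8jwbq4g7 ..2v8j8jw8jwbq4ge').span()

Pattern: 2 to 5 of any character (lazy), then the literal '8jw' repeated 3 times (non-capturing group); then the literal 'bq4', then optionally one of [fwgq] (captured as 'head'); then optionally a word character.
`search` walks the string left to right and returns the first match it finds.
The match spans [0:18] → '1lkn8jw8jw8jwbq4g4'.
Captured: group 1 = 'bq4g'.

(0, 18)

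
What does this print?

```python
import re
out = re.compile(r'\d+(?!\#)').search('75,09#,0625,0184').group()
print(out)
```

75

The negative lookahead/lookbehind blocks any match where the forbidden context is present.
`search` walks the string left to right and returns the first match it finds.
The match spans [0:2] → '75'.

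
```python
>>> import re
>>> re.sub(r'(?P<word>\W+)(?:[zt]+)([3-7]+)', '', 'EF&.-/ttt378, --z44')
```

'EF8'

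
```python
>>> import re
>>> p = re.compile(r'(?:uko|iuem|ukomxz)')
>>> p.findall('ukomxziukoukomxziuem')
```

['uko', 'uko', 'uko', 'iuem']

The regex engine tests alternatives in the order written; an earlier branch that matches wins even if a later one would match more.
Scanning left to right: at [0:3] → 'uko'; at [7:10] → 'uko'; at [10:13] → 'uko'; at [16:20] → 'iuem'.
`findall` yields the raw match text (4 of them) because the pattern has no groups.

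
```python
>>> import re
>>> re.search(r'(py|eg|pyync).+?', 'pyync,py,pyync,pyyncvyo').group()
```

`|` is ordered: at each position the engine commits to the first alternative that works.
The match spans [0:3] → 'pyy'.

'pyy'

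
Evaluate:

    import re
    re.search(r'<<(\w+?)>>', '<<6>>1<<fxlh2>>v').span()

(0, 5)

The match spans [0:5] → '<<6>>'.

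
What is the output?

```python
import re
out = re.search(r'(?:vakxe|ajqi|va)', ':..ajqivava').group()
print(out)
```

ajqi

Unlike `match`, `search` isn't anchored — it looks for the pattern anywhere in the string.
The match spans [3:7] → 'ajqi'.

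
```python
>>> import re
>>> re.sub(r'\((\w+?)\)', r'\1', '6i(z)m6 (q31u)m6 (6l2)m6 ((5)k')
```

Matches: at [2:5] → '(z)'; at [8:14] → '(q31u)'; at [17:22] → '(6l2)'; at [26:29] → '(5)'.
The replacement refers to a captured group, so each match is rewritten using its own captured text.

'6izm6 q31um6 6l2m6 (5k'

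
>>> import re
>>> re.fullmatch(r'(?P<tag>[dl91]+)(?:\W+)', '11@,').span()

(0, 4)

`fullmatch` succeeds only if the pattern covers the string from start to end.
The match spans [0:4] → '11@,'.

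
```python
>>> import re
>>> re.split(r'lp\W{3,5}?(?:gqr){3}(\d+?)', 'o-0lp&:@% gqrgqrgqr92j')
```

Pattern: the literal 'lp', then 3 to 5 of a non-word character (lazy), then the literal 'gqr' repeated 3 times; then one or more of a digit (lazy) (captured).
A `+?`/`*?`/`{m,n}?` starts at its minimum and grows only as far as needed for what follows to match.
Matches to split on: at [3:20] → 'lp&:@% gqrgqrgqr9'.
Because the pattern has a capturing group, `split` also inserts each captured text between the pieces.

['o-0', '9', '2j']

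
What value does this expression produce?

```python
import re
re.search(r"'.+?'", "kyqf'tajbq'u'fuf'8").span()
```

The match spans [4:11] → "'tajbq'".

(4, 11)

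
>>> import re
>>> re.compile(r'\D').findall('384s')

['s']

Pattern: a non-digit.
With no groups in the pattern, `findall` gives back each whole match — 1 here.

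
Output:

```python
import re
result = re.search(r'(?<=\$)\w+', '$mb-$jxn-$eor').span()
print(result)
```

(1, 3)

The `(?=…)`/`(?<=…)` assertion just peeks at neighbouring text; it doesn't advance the match position.
`re.search` tries every starting position until one works.
The match spans [1:3] → 'mb'.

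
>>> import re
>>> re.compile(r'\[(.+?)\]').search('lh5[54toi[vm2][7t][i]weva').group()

Lazy quantifiers expand one character at a time until the remainder of the pattern can match.
`search` walks the string left to right and returns the first match it finds.
The match spans [3:14] → '[54toi[vm2]'.
Captured: group 1 = '54toi[vm2'.

'[54toi[vm2]'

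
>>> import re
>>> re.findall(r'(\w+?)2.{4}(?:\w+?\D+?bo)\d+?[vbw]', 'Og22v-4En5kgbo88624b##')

This matches one or more of a word character (lazy) (captured); then the literal '2', then exactly 4 of any character; then one or more of a word character (lazy), then one or more of a non-digit (lazy), then the literal 'bo' (non-capturing group); then one or more of a digit (lazy), then one of [vbw].
Scanning left to right: at [0:20] match 'Og22v-4En5kgbo88624b', group 1 = 'Og'.
One capturing group, so `findall` returns just the captured substring from the one match — 1 in all.

['Og']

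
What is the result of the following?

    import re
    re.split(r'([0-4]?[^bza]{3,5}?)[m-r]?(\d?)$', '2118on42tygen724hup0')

['2118on42tygen', '724hu', '0', '']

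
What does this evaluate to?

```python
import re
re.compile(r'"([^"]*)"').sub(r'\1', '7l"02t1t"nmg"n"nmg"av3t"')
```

'7l02t1tnmgnnmgav3t'

Each match is replaced using the text its own group 1 captured.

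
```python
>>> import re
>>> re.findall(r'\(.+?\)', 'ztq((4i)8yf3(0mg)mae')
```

['((4i)', '(0mg)']

Lazy quantifiers expand one character at a time until the remainder of the pattern can match.
Walking the string: at [3:8] → '((4i)'; at [12:17] → '(0mg)'.
`findall` yields the raw match text (2 of them) because the pattern has no groups.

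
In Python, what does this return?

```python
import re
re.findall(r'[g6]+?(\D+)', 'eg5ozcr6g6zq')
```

['g', 'zq']

Pattern: one or more of one of [g6] (lazy); then one or more of a non-digit (captured).
Scanning left to right: at [7:9] match '6g', group 1 = 'g'; at [9:12] match '6zq', group 1 = 'zq'.
With a single group, `findall` returns only what that group captured — 2 items.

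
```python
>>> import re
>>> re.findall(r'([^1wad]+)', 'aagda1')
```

['g']

This matches one or more of any character except [1wad] (captured).
Scanning left to right: at [2:3] match 'g', group 1 = 'g'.
`findall` collects group 1 from the one match (1 total).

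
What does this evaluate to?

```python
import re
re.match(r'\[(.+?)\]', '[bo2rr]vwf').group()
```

'[bo2rr]'

`re.match` won't scan ahead — the pattern has to work from the very first character.
The match spans [0:7] → '[bo2rr]'.
Captured: group 1 = 'bo2rr'.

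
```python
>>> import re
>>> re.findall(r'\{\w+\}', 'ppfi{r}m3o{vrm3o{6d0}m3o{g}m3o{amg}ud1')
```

Matches: at [4:7] → '{r}'; at [16:21] → '{6d0}'; at [24:27] → '{g}'; at [30:35] → '{amg}'.
Since nothing is captured, `findall` lists the 4 matched substrings directly.

['{r}', '{6d0}', '{g}', '{amg}']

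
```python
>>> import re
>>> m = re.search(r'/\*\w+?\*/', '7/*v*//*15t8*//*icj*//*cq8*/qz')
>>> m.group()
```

The match spans [1:6] → '/*v*/'.

'/*v*/'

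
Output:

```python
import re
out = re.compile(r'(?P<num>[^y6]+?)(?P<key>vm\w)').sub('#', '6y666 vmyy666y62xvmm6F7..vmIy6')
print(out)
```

Pattern: one or more of any character except [y6] (lazy) (captured as 'num'); then the literal 'vm', then a word character (captured as 'key').
Matches: at [5:9] → ' vmy'; at [15:20] → '2xvmm'; at [21:28] → 'F7..vmI'.
Every occurrence is swapped for '#'.

6y666#y666y6#6#y6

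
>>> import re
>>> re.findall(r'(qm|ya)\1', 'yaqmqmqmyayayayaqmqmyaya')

A backreference is literal: `\1` must see the identical characters the first group matched.
Matches: at [2:6] match 'qmqm', group 1 = 'qm'; at [8:12] match 'yaya', group 1 = 'ya'; at [12:16] match 'yaya', group 1 = 'ya'; at [16:20] match 'qmqm', group 1 = 'qm'; at [20:24] match 'yaya', group 1 = 'ya'.
One capturing group, so `findall` returns just the captured substring from each match — 5 in all.

['qm', 'ya', 'ya', 'qm', 'ya']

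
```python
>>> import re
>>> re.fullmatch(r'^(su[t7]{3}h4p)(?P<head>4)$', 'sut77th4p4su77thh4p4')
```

`re.fullmatch` is like wrapping the pattern in `^…$` (in single-line mode).
Here there's no way to consume every character, so the call returns None.

None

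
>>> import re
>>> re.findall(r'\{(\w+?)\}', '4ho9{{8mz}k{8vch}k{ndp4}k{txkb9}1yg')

['8mz', '8vch', 'ndp4', 'txkb9']

Walking the string: at [5:10] match '{8mz}', group 1 = '8mz'; at [11:17] match '{8vch}', group 1 = '8vch'; at [18:24] match '{ndp4}', group 1 = 'ndp4'; at [25:32] match '{txkb9}', group 1 = 'txkb9'.
Because there's exactly one group, `findall` drops the full match and keeps group 1 from each hit.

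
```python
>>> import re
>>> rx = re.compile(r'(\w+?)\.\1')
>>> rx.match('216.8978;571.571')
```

`\1` has to match the exact text group 1 already captured.
`re.match` won't scan ahead — the pattern has to work from the very first character.
Here position 0 doesn't satisfy it, so the call returns None.

None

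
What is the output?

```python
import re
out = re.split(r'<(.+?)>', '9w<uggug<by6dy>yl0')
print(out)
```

['9w', 'uggug<by6dy', 'yl0']

Matches to split on: at [2:15] → '<uggug<by6dy>'.
The group in the pattern means `split` returns the separators' captures alongside the pieces.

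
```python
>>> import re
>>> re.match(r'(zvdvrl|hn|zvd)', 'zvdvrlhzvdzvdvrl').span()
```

(0, 6)

Branches in `(...|...)` are attempted left-to-right; the first branch that allows the whole pattern to succeed is taken.
`re.match` only tries the pattern at the start of the string.
The match spans [0:6] → 'zvdvrl'.
Captured: group 1 = 'zvdvrl'.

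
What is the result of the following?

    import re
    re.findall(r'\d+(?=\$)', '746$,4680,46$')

The positive lookaround only admits positions where the adjacent text matches; those characters stay outside the span.
Since nothing is captured, `findall` lists the 2 matched substrings directly.

['746', '46']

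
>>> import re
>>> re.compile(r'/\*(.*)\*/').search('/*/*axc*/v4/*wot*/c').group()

Unlike `match`, `search` isn't anchored — it looks for the pattern anywhere in the string.
The match spans [0:18] → '/*/*axc*/v4/*wot*/'.
Captured: group 1 = '/*axc*/v4/*wot'.

'/*/*axc*/v4/*wot*/'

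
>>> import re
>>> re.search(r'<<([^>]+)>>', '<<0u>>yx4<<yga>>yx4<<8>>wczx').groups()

`search` walks the string left to right and returns the first match it finds.
The match spans [0:6] → '<<0u>>'.
Captured: group 1 = '0u'.

('0u',)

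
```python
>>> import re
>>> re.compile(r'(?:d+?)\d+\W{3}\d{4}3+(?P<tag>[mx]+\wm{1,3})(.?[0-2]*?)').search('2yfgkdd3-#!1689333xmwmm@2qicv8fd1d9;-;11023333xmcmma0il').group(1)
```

'xmwmm'

Pattern: one or more of a literal 'd' (lazy) (non-capturing group); then one or more of a digit, then exactly 3 of a non-word character, then exactly 4 of a digit; then one or more of a literal '3'; then one or more of one of [mx], then a word character, then 1 to 3 of the literal 'm' (captured as 'tag'); then optionally any character, then zero or more of a character in [0-2] (lazy) (captured).
The `?` after the quantifier makes it lazy — it takes as little as possible before letting the rest of the pattern try.
`re.search` tries every starting position until one works.
The match spans [5:24] → 'dd3-#!1689333xmwmm@'.
Captured: group 1 = 'xmwmm', group 2 = '@'.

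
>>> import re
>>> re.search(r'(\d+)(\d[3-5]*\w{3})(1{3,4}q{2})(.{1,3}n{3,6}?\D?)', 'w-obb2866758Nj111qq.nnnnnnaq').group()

'2866758Nj111qq.nnnnnn'

The pattern matches one or more of a digit (captured); then a digit, then zero or more of a character in [3-5], then exactly 3 of a word character (captured); then 3 to 4 of a literal '1', then exactly 2 of the literal 'q' (captured); then 1 to 3 of any character, then 3 to 6 of the literal 'n' (lazy), then optionally a non-digit (captured).
With the lazy modifier that quantifier settles for the fewest repetitions that let the rest of the pattern succeed (the atoms after it are unaffected and can still be greedy).
Unlike `match`, `search` isn't anchored — it looks for the pattern anywhere in the string.
The match spans [5:26] → '2866758Nj111qq.nnnnnn'.
Captured: group 1 = '28667', group 2 = '58Nj', group 3 = '111qq', group 4 = '.nnnnnn'.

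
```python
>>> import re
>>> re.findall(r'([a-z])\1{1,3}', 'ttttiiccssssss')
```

After group 1 captures some text, `\1` only succeeds where that same text appears again.
Scanning left to right: at [0:4] match 'tttt', group 1 = 't'; at [4:6] match 'ii', group 1 = 'i'; at [6:8] match 'cc', group 1 = 'c'; at [8:12] match 'ssss', group 1 = 's'; at [12:14] match 'ss', group 1 = 's'.
`findall` collects group 1 from each match (5 total).

['t', 'i', 'c', 's', 's']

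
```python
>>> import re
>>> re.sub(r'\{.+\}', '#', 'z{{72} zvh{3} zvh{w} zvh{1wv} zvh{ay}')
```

'z#'

`sub` substitutes '#' at each match site.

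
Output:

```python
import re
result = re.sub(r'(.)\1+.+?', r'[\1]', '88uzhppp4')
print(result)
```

[8]zh[p]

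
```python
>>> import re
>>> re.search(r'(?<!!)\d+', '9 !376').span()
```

`(?!…)`/`(?<!…)` only lets a position through if the neighbouring text does NOT match; no characters are consumed.
`search` walks the string left to right and returns the first match it finds.
The match spans [0:1] → '9'.

(0, 1)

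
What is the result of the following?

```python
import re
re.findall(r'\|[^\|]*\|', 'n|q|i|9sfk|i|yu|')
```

['|q|', '|9sfk|', '|yu|']

`findall` yields the raw match text (3 of them) because the pattern has no groups.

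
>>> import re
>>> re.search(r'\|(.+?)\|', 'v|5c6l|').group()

Unlike `match`, `search` isn't anchored — it looks for the pattern anywhere in the string.
The match spans [1:7] → '|5c6l|'.
Captured: group 1 = '5c6l'.

'|5c6l|'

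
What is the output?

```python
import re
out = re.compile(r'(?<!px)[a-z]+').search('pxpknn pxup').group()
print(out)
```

`(?!…)`/`(?<!…)` only lets a position through if the neighbouring text does NOT match; no characters are consumed.
The match spans [0:6] → 'pxpknn'.

pxpknn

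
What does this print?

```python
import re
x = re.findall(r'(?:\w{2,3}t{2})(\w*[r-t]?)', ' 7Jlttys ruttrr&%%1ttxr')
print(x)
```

This matches 2 to 3 of a word character, then exactly 2 of the literal 't' (non-capturing group); then zero or more of a word character, then optionally a character in [r-t] (captured).
Matches: at [1:8] match '7Jlttys', group 1 = 'ys'; at [9:15] match 'ruttrr', group 1 = 'rr'.
One capturing group, so `findall` returns just the captured substring from each match — 2 in all.

['ys', 'rr']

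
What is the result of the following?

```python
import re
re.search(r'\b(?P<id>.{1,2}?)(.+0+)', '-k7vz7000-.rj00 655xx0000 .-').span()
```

(1, 25)

The match spans [1:25] → 'k7vz7000-.rj00 655xx0000'.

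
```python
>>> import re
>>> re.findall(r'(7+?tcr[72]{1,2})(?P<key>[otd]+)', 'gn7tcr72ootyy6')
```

[('7tcr72', 'oot')]

Multiple groups make `findall` return tuples — one 2-tuple for the one match.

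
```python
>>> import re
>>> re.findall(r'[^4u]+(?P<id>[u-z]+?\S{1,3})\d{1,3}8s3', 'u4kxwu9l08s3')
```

Pattern: one or more of any character except [4u]; then one or more of a character in [u-z] (lazy), then 1 to 3 of a non-whitespace character (captured as 'id'); then 1 to 3 of a digit, then the literal '8s3'.
Scanning left to right: at [2:12] match 'kxwu9l08s3', group 1 = 'u9l'.
Because there's exactly one group, `findall` drops the full match and keeps group 1 from the one hit.

['u9l']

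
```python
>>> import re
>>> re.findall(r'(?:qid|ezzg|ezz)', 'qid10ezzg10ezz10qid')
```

The regex engine tests alternatives in the order written; an earlier branch that matches wins even if a later one would match more.
Scanning left to right: at [0:3] → 'qid'; at [5:9] → 'ezzg'; at [11:14] → 'ezz'; at [16:19] → 'qid'.
With no groups in the pattern, `findall` gives back each whole match — 4 here.

['qid', 'ezzg', 'ezz', 'qid']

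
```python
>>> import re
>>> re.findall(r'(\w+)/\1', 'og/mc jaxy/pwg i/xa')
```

A backreference is literal: `\1` must see the identical characters the first group matched.
One capturing group, so `findall` returns just the captured substring from each match — 0 in all.
Nothing in the string satisfies the pattern, so the list is empty.

[]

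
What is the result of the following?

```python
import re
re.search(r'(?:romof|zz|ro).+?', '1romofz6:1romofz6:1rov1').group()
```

'romofz'

`|` is ordered: at each position the engine commits to the first alternative that works.
`search` walks the string left to right and returns the first match it finds.
The match spans [1:7] → 'romofz'.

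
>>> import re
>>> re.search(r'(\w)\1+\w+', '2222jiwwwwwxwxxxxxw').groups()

The match spans [0:19] → '2222jiwwwwwxwxxxxxw'.
Captured: group 1 = '2'.

('2',)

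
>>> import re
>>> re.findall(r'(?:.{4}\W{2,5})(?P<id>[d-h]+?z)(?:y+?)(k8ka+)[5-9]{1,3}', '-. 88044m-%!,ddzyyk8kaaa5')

`findall` packs the 2 group values into a tuple for every match.

[('ddz', 'k8kaaa')]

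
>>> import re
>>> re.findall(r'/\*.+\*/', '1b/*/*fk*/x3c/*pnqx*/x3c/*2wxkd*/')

`findall` yields the raw match text (1 of them) because the pattern has no groups.

['/*/*fk*/x3c/*pnqx*/x3c/*2wxkd*/']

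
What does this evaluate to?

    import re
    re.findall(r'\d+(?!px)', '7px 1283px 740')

['128', '740']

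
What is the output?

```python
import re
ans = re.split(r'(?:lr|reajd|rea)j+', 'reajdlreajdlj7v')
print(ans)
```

Matches to split on: at [0:4] → 'reaj'; at [6:10] → 'reaj'.
The string is cut at each match, leaving 3 pieces.

['', 'dl', 'dlj7v']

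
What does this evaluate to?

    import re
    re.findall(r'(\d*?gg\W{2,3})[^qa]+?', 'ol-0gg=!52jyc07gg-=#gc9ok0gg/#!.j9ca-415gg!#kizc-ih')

['0gg=!', '07gg-=#', '0gg/#!', '415gg!#']

This matches zero or more of a digit (lazy), then the literal 'gg', then 2 to 3 of a non-word character (captured); then one or more of any character except [qa] (lazy).
Because the quantifier is non-greedy, it stops expanding at the earliest point where the rest of the pattern can succeed.
Matches: at [3:9] match '0gg=!5', group 1 = '0gg=!'; at [13:21] match '07gg-=#g', group 1 = '07gg-=#'; at [25:32] match '0gg/#!.', group 1 = '0gg/#!'; at [37:45] match '415gg!#k', group 1 = '415gg!#'.
Because there's exactly one group, `findall` drops the full match and keeps group 1 from each hit.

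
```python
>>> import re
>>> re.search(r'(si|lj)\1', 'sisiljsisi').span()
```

A backreference is literal: `\1` must see the identical characters the first group matched.
The match spans [0:4] → 'sisi'.

(0, 4)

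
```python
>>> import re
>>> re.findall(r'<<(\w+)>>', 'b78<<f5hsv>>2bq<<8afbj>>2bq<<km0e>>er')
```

Scanning left to right: at [3:12] match '<<f5hsv>>', group 1 = 'f5hsv'; at [15:24] match '<<8afbj>>', group 1 = '8afbj'; at [27:35] match '<<km0e>>', group 1 = 'km0e'.
One capturing group, so `findall` returns just the captured substring from each match — 3 in all.

['f5hsv', '8afbj', 'km0e']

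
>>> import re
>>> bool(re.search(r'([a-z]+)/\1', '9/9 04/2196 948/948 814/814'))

False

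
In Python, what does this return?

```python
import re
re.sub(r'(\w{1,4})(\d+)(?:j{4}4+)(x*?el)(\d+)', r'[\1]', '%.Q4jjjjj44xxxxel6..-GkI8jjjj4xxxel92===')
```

'%.Q4jjjjj44xxxxel6..-[GkI]==='

The pattern matches 1 to 4 of a word character (captured); then one or more of a digit (captured); then exactly 4 of a literal 'j', then one or more of a literal '4' (non-capturing group); then zero or more of the literal 'x' (lazy), then the literal 'el' (captured); then one or more of a digit (captured).
Matches: at [21:37] → 'GkI8jjjj4xxxel92'.
The replacement refers to a captured group, so each match is rewritten using its own captured text.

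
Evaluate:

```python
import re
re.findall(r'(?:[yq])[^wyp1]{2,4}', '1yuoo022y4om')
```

['yuoo0', 'y4om']

The pattern matches one of [yq] (non-capturing group); then 2 to 4 of any character except [wyp1].
Matches: at [1:6] → 'yuoo0'; at [8:12] → 'y4om'.
With no groups in the pattern, `findall` gives back each whole match — 2 here.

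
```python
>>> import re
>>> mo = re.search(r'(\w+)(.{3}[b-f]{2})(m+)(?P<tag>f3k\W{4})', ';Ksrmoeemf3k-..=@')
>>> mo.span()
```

(1, 16)

Pattern: one or more of a word character (captured); then exactly 3 of any character, then exactly 2 of a character in [b-f] (captured); then one or more of a literal 'm' (captured); then the literal 'f3k', then exactly 4 of a non-word character (captured as 'tag').
Unlike `match`, `search` isn't anchored — it looks for the pattern anywhere in the string.
The match spans [1:16] → 'Ksrmoeemf3k-..='.
Captured: group 1 = 'Ks', group 2 = 'rmoee', group 3 = 'm', group 4 = 'f3k-..='.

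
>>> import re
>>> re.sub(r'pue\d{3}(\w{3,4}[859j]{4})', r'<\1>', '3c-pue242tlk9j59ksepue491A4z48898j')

'3c-<tlk9j59>kse<A4z48898>j'

Pattern: the literal 'pue', then exactly 3 of a digit; then 3 to 4 of a word character, then exactly 4 of one of [859j] (captured).
Matches: at [3:16] → 'pue242tlk9j59'; at [19:33] → 'pue491A4z48898'.
Each match is replaced using the text its own group 1 captured.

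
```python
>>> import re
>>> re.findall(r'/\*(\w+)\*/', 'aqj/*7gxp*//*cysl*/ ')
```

['7gxp', 'cysl']

Matches: at [3:11] match '/*7gxp*/', group 1 = '7gxp'; at [11:19] match '/*cysl*/', group 1 = 'cysl'.
With a single group, `findall` returns only what that group captured — 2 items.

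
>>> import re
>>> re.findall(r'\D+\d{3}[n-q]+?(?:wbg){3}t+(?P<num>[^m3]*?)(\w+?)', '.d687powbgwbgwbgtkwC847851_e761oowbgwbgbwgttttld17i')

This matches one or more of a non-digit; then exactly 3 of a digit; then one or more of a character in [n-q] (lazy), then the literal 'wbg' repeated 3 times, then one or more of a literal 't'; then zero or more of any character except [m3] (lazy) (captured as 'num'); then one or more of a word character (lazy) (captured).
`findall` packs the 2 group values into a tuple for every match.

[('', 'k')]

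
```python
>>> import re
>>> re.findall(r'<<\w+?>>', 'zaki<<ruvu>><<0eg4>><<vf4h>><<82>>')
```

No capturing groups, so `findall` returns the 4 full match strings.

['<<ruvu>>', '<<0eg4>>', '<<vf4h>>', '<<82>>']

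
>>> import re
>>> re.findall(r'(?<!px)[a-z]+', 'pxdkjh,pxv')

A negative assertion filters positions out without eating any characters.
`findall` yields the raw match text (2 of them) because the pattern has no groups.

['pxdkjh', 'pxv']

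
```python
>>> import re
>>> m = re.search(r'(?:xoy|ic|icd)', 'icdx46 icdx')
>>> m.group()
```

'ic'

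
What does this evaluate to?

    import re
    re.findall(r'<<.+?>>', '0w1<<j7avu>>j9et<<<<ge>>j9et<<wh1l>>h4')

['<<j7avu>>', '<<<<ge>>', '<<wh1l>>']

Matches: at [3:12] → '<<j7avu>>'; at [16:24] → '<<<<ge>>'; at [28:36] → '<<wh1l>>'.
Since nothing is captured, `findall` lists the 3 matched substrings directly.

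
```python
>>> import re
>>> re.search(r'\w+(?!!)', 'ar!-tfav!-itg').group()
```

The negative lookahead/lookbehind blocks any match where the forbidden context is present.
Unlike `match`, `search` isn't anchored — it looks for the pattern anywhere in the string.
The match spans [0:1] → 'a'.

'a'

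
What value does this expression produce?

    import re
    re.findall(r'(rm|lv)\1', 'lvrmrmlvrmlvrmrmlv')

['rm', 'rm']

A backreference is literal: `\1` must see the identical characters the first group matched.
Scanning left to right: at [2:6] match 'rmrm', group 1 = 'rm'; at [12:16] match 'rmrm', group 1 = 'rm'.
Because there's exactly one group, `findall` drops the full match and keeps group 1 from each hit.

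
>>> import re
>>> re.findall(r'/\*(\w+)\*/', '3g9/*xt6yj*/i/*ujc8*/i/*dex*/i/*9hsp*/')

['xt6yj', 'ujc8', 'dex', '9hsp']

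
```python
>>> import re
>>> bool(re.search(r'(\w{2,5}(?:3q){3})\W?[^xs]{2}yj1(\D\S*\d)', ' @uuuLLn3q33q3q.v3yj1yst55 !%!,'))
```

False

This matches 2 to 5 of a word character, then the literal '3q' repeated 3 times (captured); then optionally a non-word character, then exactly 2 of any character except [xs], then the literal 'yj1'; then a non-digit, then zero or more of a non-whitespace character, then a digit (captured).
Here the pattern never matches, so the call returns None, and `bool(None)` is False.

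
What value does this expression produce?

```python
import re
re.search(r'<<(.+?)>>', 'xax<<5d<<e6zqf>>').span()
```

(3, 16)

`re.search` scans for the first position where the pattern succeeds.
The match spans [3:16] → '<<5d<<e6zqf>>'.
Captured: group 1 = '5d<<e6zqf'.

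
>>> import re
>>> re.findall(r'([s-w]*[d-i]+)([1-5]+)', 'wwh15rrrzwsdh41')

[('wwh', '15'), ('wsdh', '41')]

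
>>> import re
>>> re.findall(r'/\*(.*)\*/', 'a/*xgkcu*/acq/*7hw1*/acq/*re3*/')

['xgkcu*/acq/*7hw1*/acq/*re3']

Matches: at [1:31] match '/*xgkcu*/acq/*7hw1*/acq/*re3*/', group 1 = 'xgkcu*/acq/*7hw1*/acq/*re3'.
One capturing group, so `findall` returns just the captured substring from the one match — 1 in all.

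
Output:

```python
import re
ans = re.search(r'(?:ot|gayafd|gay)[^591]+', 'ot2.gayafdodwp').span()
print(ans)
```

(0, 14)

The match spans [0:14] → 'ot2.gayafdodwp'.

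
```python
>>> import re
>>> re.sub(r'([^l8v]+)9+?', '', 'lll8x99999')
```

Pattern: one or more of any character except [l8v] (captured); then one or more of a literal '9' (lazy).
Each match is replaced by ''.

'lll8'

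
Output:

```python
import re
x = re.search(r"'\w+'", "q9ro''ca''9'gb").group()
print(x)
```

'ca'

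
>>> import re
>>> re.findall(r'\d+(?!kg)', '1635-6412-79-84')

Because the assertion is negative and zero-width, positions next to the forbidden text are skipped.
`findall` yields the raw match text (4 of them) because the pattern has no groups.

['1635', '6412', '79', '84']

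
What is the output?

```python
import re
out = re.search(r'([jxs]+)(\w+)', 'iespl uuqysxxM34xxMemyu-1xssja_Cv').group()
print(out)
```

Pattern: one or more of one of [jxs] (captured); then one or more of a word character (captured).
The match spans [2:5] → 'spl'.

spl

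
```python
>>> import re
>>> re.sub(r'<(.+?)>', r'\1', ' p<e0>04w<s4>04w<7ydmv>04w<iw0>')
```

' pe004ws404w7ydmv04wiw0'

Matches: at [2:6] → '<e0>'; at [9:13] → '<s4>'; at [16:23] → '<7ydmv>'; at [26:31] → '<iw0>'.
`\1` in the replacement pulls in group 1's text for each match.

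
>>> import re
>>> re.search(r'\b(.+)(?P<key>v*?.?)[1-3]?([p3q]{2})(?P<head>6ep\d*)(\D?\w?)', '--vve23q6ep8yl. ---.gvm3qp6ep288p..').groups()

Pattern: a word boundary (`\b`, zero-width); then one or more of any character (captured); then zero or more of the literal 'v' (lazy), then optionally any character (captured as 'key'); then optionally a character in [1-3]; then exactly 2 of one of [p3q] (captured); then the literal '6ep', then zero or more of a digit (captured as 'head'); then optionally a non-digit, then optionally a word character (captured).
`search` walks the string left to right and returns the first match it finds.
The match spans [2:33] → 'vve23q6ep8yl. ---.gvm3qp6ep288p'.
Captured: group 1 = 'vve23q6ep8yl. ---.gvm3', group 2 = '', group 3 = 'qp', group 4 = '6ep288', group 5 = 'p'.

('vve23q6ep8yl. ---.gvm3', '', 'qp', '6ep288', 'p')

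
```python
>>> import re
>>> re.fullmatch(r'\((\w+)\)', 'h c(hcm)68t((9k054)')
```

`re.fullmatch` requires the pattern to consume the entire string.
Here the string isn't matched end-to-end, so the call returns None.

None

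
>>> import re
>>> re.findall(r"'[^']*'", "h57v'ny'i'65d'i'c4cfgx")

No capturing groups, so `findall` returns the 2 full match strings.

["'ny'", "'65d'"]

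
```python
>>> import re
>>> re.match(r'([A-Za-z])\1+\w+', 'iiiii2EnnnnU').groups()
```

('i',)

The match spans [0:12] → 'iiiii2EnnnnU'.
Captured: group 1 = 'i'.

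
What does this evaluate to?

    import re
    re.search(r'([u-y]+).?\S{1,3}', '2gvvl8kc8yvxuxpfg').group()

The match spans [2:8] → 'vvl8kc'.

'vvl8kc'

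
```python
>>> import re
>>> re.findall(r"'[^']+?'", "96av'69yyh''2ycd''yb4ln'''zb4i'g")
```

["'69yyh'", "'2ycd'", "'yb4ln'", "'zb4i'"]

With no groups in the pattern, `findall` gives back each whole match — 4 here.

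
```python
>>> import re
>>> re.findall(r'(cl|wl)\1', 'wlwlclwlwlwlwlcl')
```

A backreference is literal: `\1` must see the identical characters the first group matched.
Matches: at [0:4] match 'wlwl', group 1 = 'wl'; at [6:10] match 'wlwl', group 1 = 'wl'; at [10:14] match 'wlwl', group 1 = 'wl'.
`findall` collects group 1 from each match (3 total).

['wl', 'wl', 'wl']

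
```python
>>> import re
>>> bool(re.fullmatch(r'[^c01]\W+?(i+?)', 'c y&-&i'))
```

False

Pattern: any character except [c01], then one or more of a non-word character (lazy); then one or more of a literal 'i' (lazy) (captured).
`re.fullmatch` is like wrapping the pattern in `^…$` (in single-line mode).
Here the string isn't matched end-to-end, so the call returns None, and `bool(None)` is False.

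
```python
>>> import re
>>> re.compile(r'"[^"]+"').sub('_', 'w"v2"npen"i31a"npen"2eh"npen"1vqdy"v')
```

Matches: at [1:5] → '"v2"'; at [9:15] → '"i31a"'; at [19:24] → '"2eh"'; at [28:35] → '"1vqdy"'.
Every occurrence is swapped for '_'.

'w_npen_npen_npen_v'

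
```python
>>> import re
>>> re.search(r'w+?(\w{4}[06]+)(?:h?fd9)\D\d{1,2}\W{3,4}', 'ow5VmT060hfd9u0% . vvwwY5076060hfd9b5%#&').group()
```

'w5VmT060hfd9u0% . '

This matches one or more of a literal 'w' (lazy); then exactly 4 of a word character, then one or more of one of [06] (captured); then optionally a literal 'h', then the literal 'fd9' (non-capturing group); then a non-digit; then 1 to 2 of a digit, then 3 to 4 of a non-word character.
`re.search` scans for the first position where the pattern succeeds.
The match spans [1:19] → 'w5VmT060hfd9u0% . '.
Captured: group 1 = '5VmT060'.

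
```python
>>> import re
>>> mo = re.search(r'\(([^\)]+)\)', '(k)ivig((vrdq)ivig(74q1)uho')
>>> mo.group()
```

'(k)'

`search` walks the string left to right and returns the first match it finds.
The match spans [0:3] → '(k)'.
Captured: group 1 = 'k'.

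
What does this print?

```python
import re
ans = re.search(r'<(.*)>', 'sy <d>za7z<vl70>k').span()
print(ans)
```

The match spans [3:16] → '<d>za7z<vl70>'.

(3, 16)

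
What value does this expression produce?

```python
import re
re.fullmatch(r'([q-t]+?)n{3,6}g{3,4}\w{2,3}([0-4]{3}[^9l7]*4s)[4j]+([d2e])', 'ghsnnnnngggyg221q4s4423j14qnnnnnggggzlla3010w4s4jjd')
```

`re.fullmatch` requires the pattern to consume the entire string.
Here the pattern can't cover the whole string, so the call returns None.

None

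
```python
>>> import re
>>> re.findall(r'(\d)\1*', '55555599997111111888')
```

The backreference `\1` re-matches whatever the first group consumed, character for character.
With a single group, `findall` returns only what that group captured — 5 items.

['5', '9', '7', '1', '8']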